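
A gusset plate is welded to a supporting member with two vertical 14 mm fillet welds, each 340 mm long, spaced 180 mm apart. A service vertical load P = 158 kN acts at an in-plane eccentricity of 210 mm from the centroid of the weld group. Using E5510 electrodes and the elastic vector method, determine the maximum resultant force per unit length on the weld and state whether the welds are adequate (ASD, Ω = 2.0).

E55XX → F_EXX = 550 MPa.
Total weld length L_w = 680 mm. Treat welds as unit-width lines.
Polar moment about centroid: J = 2[d³/12 + d(b/2)²] = 2[340³/12 + 340×90²] = 12060000 mm³.
Direct shear f_v = P/L_w = 158×10³ / 680 = 232.4 N/mm (vertical).
Torsion M = P·e = 158×10³ × 210 = 33180000 N·mm.
Critical point at (x, y) = (90, 170) from centroid. f_tx = M·y/J = 467.8 N/mm; f_ty = M·x/J = 247.6 N/mm.
Resultant f_max = √[f_tx² + (f_v + f_ty)²] = √[467.8² + (232.4 + 247.6)²] = 670.2 N/mm.
Capacity per unit length: r_n/Ω = (1/2.0) × 0.6 × 550 × (0.707 × 14) = 1633 N/mm.
670.2 ≤ 1633 → adequate.

f_max ≈ 670 N/mm; adequate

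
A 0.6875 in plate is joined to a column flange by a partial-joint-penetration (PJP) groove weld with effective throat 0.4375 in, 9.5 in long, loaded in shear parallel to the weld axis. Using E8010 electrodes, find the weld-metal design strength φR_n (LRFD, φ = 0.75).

φR_n ≈ 150 kip

E80XX → F_EXX = 80 ksi.
Effective throat (given) t_e = 0.4375 in.
A_we = 0.4375 × 9.5 = 4.156 in².
F_nw = 0.6 F_EXX = 48 ksi.
φR_n = 0.75 × 48 × 4.156 = 149.6 kip.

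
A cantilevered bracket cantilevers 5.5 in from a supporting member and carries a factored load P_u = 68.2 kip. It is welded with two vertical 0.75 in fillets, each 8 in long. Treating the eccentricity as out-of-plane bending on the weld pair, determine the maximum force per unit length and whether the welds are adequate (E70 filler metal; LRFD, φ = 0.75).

E70XX → F_EXX = 70 ksi.
L_w = 2 × 8 = 16 in; section modulus (unit throat) S = 2 × L²/6 = 21.33 in².
Direct shear f_v = P/L_w = 68.2/16 = 4.263 kip/in.
Moment M = P × e = 68.2 × 5.5 = 375.1 kip·in; bending f_b = M/S = 17.58 kip/in.
f_max = √(f_v² + f_b²) = √(4.263² + 17.58²) = 18.09 kip/in.
φr_n = 0.75 × 0.6 × 70 × (0.707 × 0.75) = 16.7 kip/in → NOT adequate.

f_max ≈ 18.1 kip/in; NOT adequate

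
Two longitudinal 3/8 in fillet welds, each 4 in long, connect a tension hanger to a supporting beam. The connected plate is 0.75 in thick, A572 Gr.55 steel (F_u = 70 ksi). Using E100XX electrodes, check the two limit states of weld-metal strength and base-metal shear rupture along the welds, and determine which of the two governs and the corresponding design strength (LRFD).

φR_n ≈ 95.4 kips (weld metal governs)

E100XX → F_EXX = 100 ksi.
t_e = 0.707 × 0.375 = 0.2651 in; L = 8 in.
Weld metal: φR_n = 0.75 × 0.6 × 100 × 0.2651 × 8 = 95.45 kips.
Base metal (shear rupture): φR_n = 0.75 × 0.6 × 70 × 0.75 × 8 = 189 kips.
Governing: weld metal.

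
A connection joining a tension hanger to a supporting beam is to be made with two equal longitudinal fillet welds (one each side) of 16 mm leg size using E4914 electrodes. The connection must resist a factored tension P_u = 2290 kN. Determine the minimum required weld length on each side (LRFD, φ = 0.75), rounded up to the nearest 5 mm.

L = 460 mm on each side

E49XX → F_EXX = 490 MPa.
Throat t_e = 0.707 × 16 = 11.31 mm.
φr_n = 0.75 × 0.6 × 490 × 11.31 × 10⁻³ = 2.494 kN/mm.
L_req = P_u / φr_n = 2290 / 2.494 = 918.1 mm total.
Per side: 918.1 / 2 = 459 mm.
Round up → use L = 460 mm on each side.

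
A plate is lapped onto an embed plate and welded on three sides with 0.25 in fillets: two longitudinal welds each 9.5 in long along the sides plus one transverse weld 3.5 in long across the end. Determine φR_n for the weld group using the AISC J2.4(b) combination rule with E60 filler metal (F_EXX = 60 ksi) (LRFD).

φR_n ≈ 107 kips

t_e = 0.707 × 0.25 = 0.1767 in.
R_nwl = 0.6 × 60 × 0.1767 × 19 = 120.9 kips (longitudinal, 2 welds).
R_nwt = 0.6 × 60 × 0.1767 × 3.5 = 22.27 kips (transverse, base value).
(i) R_nwl + R_nwt = 143.2 kips; (ii) 0.85 R_nwl + 1.5 R_nwt = 136.2 kips.
R_n = max = 143.2 kips [governs: (i)]; φR_n = 107.4 kips.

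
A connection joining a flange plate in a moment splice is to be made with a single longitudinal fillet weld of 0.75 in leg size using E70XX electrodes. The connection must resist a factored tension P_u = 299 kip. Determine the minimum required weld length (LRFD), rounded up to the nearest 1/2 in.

L = 18 in

E70XX → F_EXX = 70 ksi.
Throat t_e = 0.707 × 0.75 = 0.5302 in.
φr_n = 0.75 × 0.6 × 70 × 0.5302 = 16.7 kip/in.
L_req = P_u / φr_n = 299 / 16.7 = 17.9 in total.
Round up → use L = 18 in.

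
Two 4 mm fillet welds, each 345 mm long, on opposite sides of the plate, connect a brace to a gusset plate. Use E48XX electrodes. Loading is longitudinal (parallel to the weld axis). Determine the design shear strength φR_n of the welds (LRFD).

E48XX → F_EXX = 480 MPa.
Effective throat t_e = 0.707 × 4 = 2.828 mm.
Total length L = 690 mm; A_we = 2.828 × 690 = 1951 mm².
F_nw = 0.6 F_EXX = 0.6 × 480 = 288 MPa.
φR_n = 0.75 × 288 × 1951 × 10⁻³ = 421.5 kN.

φR_n ≈ 421 kN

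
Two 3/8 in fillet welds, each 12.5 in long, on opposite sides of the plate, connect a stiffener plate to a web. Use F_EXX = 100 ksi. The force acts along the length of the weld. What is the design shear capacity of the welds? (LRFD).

Effective throat t_e = 0.707 × 0.375 = 0.2651 in.
Total length L = 25 in; A_we = 0.2651 × 25 = 6.628 in².
F_nw = 0.6 F_EXX = 0.6 × 100 = 60 ksi.
φR_n = 0.75 × 60 × 6.628 = 298.3 kips.

φR_n ≈ 298 kips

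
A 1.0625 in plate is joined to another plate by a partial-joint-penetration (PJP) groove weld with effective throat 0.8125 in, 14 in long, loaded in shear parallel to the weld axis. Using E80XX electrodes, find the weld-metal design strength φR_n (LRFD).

φR_n ≈ 410 kips

E80XX → F_EXX = 80 ksi.
Effective throat (given) t_e = 0.8125 in.
A_we = 0.8125 × 14 = 11.38 in².
F_nw = 0.6 F_EXX = 48 ksi.
φR_n = 0.75 × 48 × 11.38 = 409.5 kips.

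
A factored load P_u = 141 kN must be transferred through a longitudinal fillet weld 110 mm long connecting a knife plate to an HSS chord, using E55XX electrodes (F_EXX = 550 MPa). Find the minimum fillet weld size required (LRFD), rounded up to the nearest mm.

Total weld length L = 110 mm.
Required throat t_e = P_u / (φ × 0.6 F_EXX × L) = 141 / (0.75 × 0.6 × 550 × 110 × 10⁻³) = 5.179 mm.
Required leg w = t_e / 0.707 = 7.325 mm → use 8 mm.

w = 8 mm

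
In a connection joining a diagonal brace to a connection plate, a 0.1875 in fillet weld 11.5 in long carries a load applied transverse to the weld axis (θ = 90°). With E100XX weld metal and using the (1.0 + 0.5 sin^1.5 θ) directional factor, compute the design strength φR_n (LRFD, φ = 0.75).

E100XX → F_EXX = 100 ksi.
t_e = 0.707 × 0.1875 = 0.1326 in; A_we = 0.1326 × 11.5 = 1.524 in².
Directional factor: 1.0 + 0.5 sin^1.5(90°) = 1.5.
F_nw = 0.6 × 100 × 1.5 = 90 ksi.
φR_n = 0.75 × 90 × 1.524 = 102.9 kip.

φR_n ≈ 103 kip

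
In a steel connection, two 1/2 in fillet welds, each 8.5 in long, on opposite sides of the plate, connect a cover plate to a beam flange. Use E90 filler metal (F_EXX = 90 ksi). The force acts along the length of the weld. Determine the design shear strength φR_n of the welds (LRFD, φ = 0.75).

Effective throat t_e = 0.707 × 0.5 = 0.3535 in.
Total length L = 17 in; A_we = 0.3535 × 17 = 6.01 in².
F_nw = 0.6 F_EXX = 0.6 × 90 = 54 ksi.
φR_n = 0.75 × 54 × 6.01 = 243.4 kips.

φR_n ≈ 243 kips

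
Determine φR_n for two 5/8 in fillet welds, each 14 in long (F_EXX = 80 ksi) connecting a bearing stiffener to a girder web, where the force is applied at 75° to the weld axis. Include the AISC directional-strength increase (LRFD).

φR_n ≈ 657 kip

t_e = 0.707 × 0.625 = 0.4419 in; A_we = 0.4419 × 28 = 12.37 in².
Directional factor: 1.0 + 0.5 sin^1.5(75°) = 1.475.
F_nw = 0.6 × 80 × 1.475 = 70.78 ksi.
φR_n = 0.75 × 70.78 × 12.37 = 656.8 kip.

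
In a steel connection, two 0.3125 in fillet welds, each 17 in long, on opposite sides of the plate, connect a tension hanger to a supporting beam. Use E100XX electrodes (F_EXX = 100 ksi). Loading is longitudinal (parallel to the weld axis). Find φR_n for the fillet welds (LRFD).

φR_n ≈ 338 kip

Effective throat t_e = 0.707 × 0.3125 = 0.2209 in.
Total length L = 34 in; A_we = 0.2209 × 34 = 7.512 in².
F_nw = 0.6 F_EXX = 0.6 × 100 = 60 ksi.
φR_n = 0.75 × 60 × 7.512 = 338 kip.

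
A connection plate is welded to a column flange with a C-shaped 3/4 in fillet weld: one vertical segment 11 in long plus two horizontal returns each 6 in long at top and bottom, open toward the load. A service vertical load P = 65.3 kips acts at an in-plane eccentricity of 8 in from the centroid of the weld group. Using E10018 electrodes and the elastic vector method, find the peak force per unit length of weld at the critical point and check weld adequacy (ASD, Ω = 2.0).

f_max ≈ 8.64 kip/in; adequate

E100XX → F_EXX = 100 ksi.
Total weld length L_w = 23 in. Treat welds as unit-width lines.
Centroid: x̄ = 2×6×3 / 23 = 1.565 in from the vertical weld.
Polar moment about centroid: J = I_x + I_y = [11³/12 + 2×6×5.5²] + [11×1.565² + 2(6³/12 + 6×1.435²)] = 561.6 in³.
Direct shear f_v = P/L_w = 65.3 / 23 = 2.839 kip/in (vertical).
Torsion M = P·e = 65.3 × 8 = 522.4 kip·in.
Critical point at (x, y) = (4.435, 5.5) from centroid. f_tx = M·y/J = 5.116 kip/in; f_ty = M·x/J = 4.125 kip/in.
Resultant f_max = √[f_tx² + (f_v + f_ty)²] = √[5.116² + (2.839 + 4.125)²] = 8.642 kip/in.
Capacity per unit length: r_n/Ω = (1/2.0) × 0.6 × 100 × (0.707 × 0.75) = 15.91 kip/in.
8.642 ≤ 15.91 → adequate.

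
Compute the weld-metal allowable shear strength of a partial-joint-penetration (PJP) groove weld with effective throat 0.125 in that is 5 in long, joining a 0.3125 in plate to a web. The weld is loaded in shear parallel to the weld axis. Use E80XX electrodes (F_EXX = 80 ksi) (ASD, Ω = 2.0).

R_n/Ω ≈ 15 kip

Effective throat (given) t_e = 0.125 in.
A_we = 0.125 × 5 = 0.625 in².
F_nw = 0.6 F_EXX = 48 ksi.
R_n/Ω = (48 × 0.625) / 2.0 = 15 kip.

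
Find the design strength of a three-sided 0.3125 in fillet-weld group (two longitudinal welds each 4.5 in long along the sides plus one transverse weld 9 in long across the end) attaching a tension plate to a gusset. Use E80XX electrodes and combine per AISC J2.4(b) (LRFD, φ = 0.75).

φR_n ≈ 168 kips

E80XX → F_EXX = 80 ksi.
t_e = 0.707 × 0.3125 = 0.2209 in.
R_nwl = 0.6 × 80 × 0.2209 × 9 = 95.44 kips (longitudinal, 2 welds).
R_nwt = 0.6 × 80 × 0.2209 × 9 = 95.44 kips (transverse, base value).
(i) R_nwl + R_nwt = 190.9 kips; (ii) 0.85 R_nwl + 1.5 R_nwt = 224.3 kips.
R_n = max = 224.3 kips [governs: (ii)]; φR_n = 168.2 kips.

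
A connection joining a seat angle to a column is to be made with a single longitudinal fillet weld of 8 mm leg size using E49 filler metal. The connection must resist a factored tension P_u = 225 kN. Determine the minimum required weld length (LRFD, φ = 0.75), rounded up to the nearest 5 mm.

E49XX → F_EXX = 490 MPa.
Throat t_e = 0.707 × 8 = 5.656 mm.
φr_n = 0.75 × 0.6 × 490 × 5.656 × 10⁻³ = 1.247 kN/mm.
L_req = P_u / φr_n = 225 / 1.247 = 180.4 mm total.
Round up → use L = 185 mm.

L = 185 mm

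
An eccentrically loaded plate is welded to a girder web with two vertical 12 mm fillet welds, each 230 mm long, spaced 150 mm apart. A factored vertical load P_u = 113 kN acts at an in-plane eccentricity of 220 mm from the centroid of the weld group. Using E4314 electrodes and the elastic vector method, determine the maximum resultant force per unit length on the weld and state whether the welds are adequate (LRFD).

E43XX → F_EXX = 430 MPa.
Total weld length L_w = 460 mm. Treat welds as unit-width lines.
Polar moment about centroid: J = 2[d³/12 + d(b/2)²] = 2[230³/12 + 230×75²] = 4615000 mm³.
Direct shear f_v = P/L_w = 113×10³ / 460 = 245.7 N/mm (vertical).
Torsion M = P·e = 113×10³ × 220 = 24860000 N·mm.
Critical point at (x, y) = (75, 115) from centroid. f_tx = M·y/J = 619.4 N/mm; f_ty = M·x/J = 404 N/mm.
Resultant f_max = √[f_tx² + (f_v + f_ty)²] = √[619.4² + (245.7 + 404)²] = 897.6 N/mm.
Capacity per unit length: φr_n = 0.75 × 0.6 × 430 × (0.707 × 12) = 1642 N/mm.
897.6 ≤ 1642 → adequate.

f_max ≈ 898 N/mm; adequate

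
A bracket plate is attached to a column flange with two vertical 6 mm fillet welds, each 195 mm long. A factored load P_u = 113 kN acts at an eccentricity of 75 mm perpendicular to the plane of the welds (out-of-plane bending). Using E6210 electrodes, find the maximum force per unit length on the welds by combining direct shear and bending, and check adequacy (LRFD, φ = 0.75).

E62XX → F_EXX = 620 MPa.
L_w = 2 × 195 = 390 mm; section modulus (unit throat) S = 2 × L²/6 = 12680 mm².
Direct shear f_v = P/L_w = 113×10³/390 = 289.7 N/mm.
Moment M = P × e = 113×10³ × 75 = 8475000 N·mm; bending f_b = M/S = 668.6 N/mm.
f_max = √(f_v² + f_b²) = √(289.7² + 668.6²) = 728.7 N/mm.
φr_n = 0.75 × 0.6 × 620 × (0.707 × 6) = 1184 N/mm → adequate.

f_max ≈ 729 N/mm; adequate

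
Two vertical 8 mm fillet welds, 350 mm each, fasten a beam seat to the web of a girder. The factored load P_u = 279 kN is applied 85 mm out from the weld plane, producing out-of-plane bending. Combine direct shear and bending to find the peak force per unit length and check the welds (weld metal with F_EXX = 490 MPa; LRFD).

f_max ≈ 704 N/mm; adequate

L_w = 2 × 350 = 700 mm; section modulus (unit throat) S = 2 × L²/6 = 40830 mm².
Direct shear f_v = P/L_w = 279×10³/700 = 398.6 N/mm.
Moment M = P × e = 279×10³ × 85 = 23715000 N·mm; bending f_b = M/S = 580.8 N/mm.
f_max = √(f_v² + f_b²) = √(398.6² + 580.8²) = 704.4 N/mm.
φr_n = 0.75 × 0.6 × 490 × (0.707 × 8) = 1247 N/mm → adequate.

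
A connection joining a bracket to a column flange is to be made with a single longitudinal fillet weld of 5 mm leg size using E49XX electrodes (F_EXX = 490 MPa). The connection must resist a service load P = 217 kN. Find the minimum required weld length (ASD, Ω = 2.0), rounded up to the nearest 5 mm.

Throat t_e = 0.707 × 5 = 3.535 mm.
r_n/Ω = (0.6 × 490 × 3.535) / 2.0 = 519.6 N/mm = 0.5196 kN/mm.
L_req = P / (r_n/Ω) = 217 / 0.5196 = 417.6 mm total.
Round up → use L = 420 mm.

L = 420 mm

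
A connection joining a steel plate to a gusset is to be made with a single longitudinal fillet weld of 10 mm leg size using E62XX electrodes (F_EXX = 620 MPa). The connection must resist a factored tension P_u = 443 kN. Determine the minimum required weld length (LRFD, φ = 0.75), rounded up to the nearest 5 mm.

Throat t_e = 0.707 × 10 = 7.07 mm.
φr_n = 0.75 × 0.6 × 620 × 7.07 × 10⁻³ = 1.973 kN/mm.
L_req = P_u / φr_n = 443 / 1.973 = 224.6 mm total.
Round up → use L = 225 mm.

L = 225 mm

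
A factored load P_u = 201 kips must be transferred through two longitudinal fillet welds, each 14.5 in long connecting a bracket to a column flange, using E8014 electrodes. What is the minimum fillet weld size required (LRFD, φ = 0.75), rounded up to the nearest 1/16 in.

w = 5/16 in

E80XX → F_EXX = 80 ksi.
Total weld length L = 29 in.
Required throat t_e = P_u / (φ × 0.6 F_EXX × L) = 201 / (0.75 × 0.6 × 80 × 29) = 0.1925 in.
Required leg w = t_e / 0.707 = 0.2723 in → use 5/16 in.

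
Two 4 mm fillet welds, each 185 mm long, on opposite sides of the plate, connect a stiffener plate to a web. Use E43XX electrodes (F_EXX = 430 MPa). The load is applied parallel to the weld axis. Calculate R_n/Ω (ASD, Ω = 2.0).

R_n/Ω ≈ 135 kN

Effective throat t_e = 0.707 × 4 = 2.828 mm.
Total length L = 370 mm; A_we = 2.828 × 370 = 1046 mm².
F_nw = 0.6 F_EXX = 0.6 × 430 = 258 MPa.
R_n = 258 × 1046 × 10⁻³ = 270 kN; R_n/Ω = 270/2.0 = 135 kN.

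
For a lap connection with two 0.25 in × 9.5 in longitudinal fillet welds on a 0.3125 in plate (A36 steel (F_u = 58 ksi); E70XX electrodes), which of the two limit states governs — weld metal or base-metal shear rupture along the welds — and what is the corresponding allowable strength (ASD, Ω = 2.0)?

R_n/Ω ≈ 70.5 kips (weld metal governs)

E70XX → F_EXX = 70 ksi.
t_e = 0.707 × 0.25 = 0.1767 in; L = 19 in.
Weld metal: R_n/Ω = (1/2.0) × 0.6 × 70 × 0.1767 × 19 = 70.52 kips.
Base metal (shear rupture): R_n/Ω = (1/2.0) × 0.6 × 58 × 0.3125 × 19 = 103.3 kips.
Governing: weld metal.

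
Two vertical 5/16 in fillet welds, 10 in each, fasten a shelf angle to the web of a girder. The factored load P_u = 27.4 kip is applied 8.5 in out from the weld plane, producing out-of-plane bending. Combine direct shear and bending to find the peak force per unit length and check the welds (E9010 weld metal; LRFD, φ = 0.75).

E90XX → F_EXX = 90 ksi.
L_w = 2 × 10 = 20 in; section modulus (unit throat) S = 2 × L²/6 = 33.33 in².
Direct shear f_v = P/L_w = 27.4/20 = 1.37 kip/in.
Moment M = P × e = 27.4 × 8.5 = 232.9 kip·in; bending f_b = M/S = 6.987 kip/in.
f_max = √(f_v² + f_b²) = √(1.37² + 6.987²) = 7.12 kip/in.
φr_n = 0.75 × 0.6 × 90 × (0.707 × 0.3125) = 8.948 kip/in → adequate.

f_max ≈ 7.12 kip/in; adequate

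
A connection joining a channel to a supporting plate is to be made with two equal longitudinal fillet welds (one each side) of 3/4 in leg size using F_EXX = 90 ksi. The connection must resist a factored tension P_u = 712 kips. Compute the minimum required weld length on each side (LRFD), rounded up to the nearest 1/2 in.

L = 17 in on each side

Throat t_e = 0.707 × 0.75 = 0.5302 in.
φr_n = 0.75 × 0.6 × 90 × 0.5302 = 21.48 kips/in.
L_req = P_u / φr_n = 712 / 21.48 = 33.15 in total.
Per side: 33.15 / 2 = 16.58 in.
Round up → use L = 17 in on each side.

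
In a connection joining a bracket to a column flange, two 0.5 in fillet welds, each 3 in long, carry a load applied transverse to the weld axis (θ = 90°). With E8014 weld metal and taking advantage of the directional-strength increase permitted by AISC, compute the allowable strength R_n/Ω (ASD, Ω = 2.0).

R_n/Ω ≈ 76.4 kips

E80XX → F_EXX = 80 ksi.
t_e = 0.707 × 0.5 = 0.3535 in; A_we = 0.3535 × 6 = 2.121 in².
Directional factor: 1.0 + 0.5 sin^1.5(90°) = 1.5.
F_nw = 0.6 × 80 × 1.5 = 72 ksi.
R_n/Ω = (72 × 2.121) / 2.0 = 76.36 kips.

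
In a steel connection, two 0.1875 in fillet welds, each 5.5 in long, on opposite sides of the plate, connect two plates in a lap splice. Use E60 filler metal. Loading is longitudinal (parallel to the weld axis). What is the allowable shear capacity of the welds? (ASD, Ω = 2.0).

E60XX → F_EXX = 60 ksi.
Effective throat t_e = 0.707 × 0.1875 = 0.1326 in.
Total length L = 11 in; A_we = 0.1326 × 11 = 1.458 in².
F_nw = 0.6 F_EXX = 0.6 × 60 = 36 ksi.
R_n = 36 × 1.458 = 52.49 kips; R_n/Ω = 52.49/2.0 = 26.25 kips.

R_n/Ω ≈ 26.2 kips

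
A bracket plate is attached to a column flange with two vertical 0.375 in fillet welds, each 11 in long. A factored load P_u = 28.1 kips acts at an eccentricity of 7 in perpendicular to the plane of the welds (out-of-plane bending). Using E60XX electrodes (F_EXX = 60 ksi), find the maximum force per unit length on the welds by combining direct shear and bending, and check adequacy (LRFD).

f_max ≈ 5.04 kip/in; adequate

L_w = 2 × 11 = 22 in; section modulus (unit throat) S = 2 × L²/6 = 40.33 in².
Direct shear f_v = P/L_w = 28.1/22 = 1.277 kip/in.
Moment M = P × e = 28.1 × 7 = 196.7 kip·in; bending f_b = M/S = 4.877 kip/in.
f_max = √(f_v² + f_b²) = √(1.277² + 4.877²) = 5.041 kip/in.
φr_n = 0.75 × 0.6 × 60 × (0.707 × 0.375) = 7.158 kip/in → adequate.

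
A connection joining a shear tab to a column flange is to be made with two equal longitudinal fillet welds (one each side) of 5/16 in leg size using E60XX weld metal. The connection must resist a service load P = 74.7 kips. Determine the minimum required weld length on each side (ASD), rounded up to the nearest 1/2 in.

L = 9.5 in on each side

E60XX → F_EXX = 60 ksi.
Throat t_e = 0.707 × 0.3125 = 0.2209 in.
r_n/Ω = (0.6 × 60 × 0.2209) / 2.0 = 3.977 kip/in.
L_req = P / (r_n/Ω) = 74.7 / 3.977 = 18.78 in total.
Per side: 18.78 / 2 = 9.392 in.
Round up → use L = 9.5 in on each side.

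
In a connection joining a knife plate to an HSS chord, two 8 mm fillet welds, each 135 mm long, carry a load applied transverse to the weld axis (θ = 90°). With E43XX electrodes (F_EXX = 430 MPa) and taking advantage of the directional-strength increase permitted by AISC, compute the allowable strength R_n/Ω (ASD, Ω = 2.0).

R_n/Ω ≈ 295 kN

t_e = 0.707 × 8 = 5.656 mm; A_we = 5.656 × 270 = 1527 mm².
Directional factor: 1.0 + 0.5 sin^1.5(90°) = 1.5.
F_nw = 0.6 × 430 × 1.5 = 387 MPa.
R_n/Ω = (387 × 1527) / 2.0 × 10⁻³ = 295.5 kN.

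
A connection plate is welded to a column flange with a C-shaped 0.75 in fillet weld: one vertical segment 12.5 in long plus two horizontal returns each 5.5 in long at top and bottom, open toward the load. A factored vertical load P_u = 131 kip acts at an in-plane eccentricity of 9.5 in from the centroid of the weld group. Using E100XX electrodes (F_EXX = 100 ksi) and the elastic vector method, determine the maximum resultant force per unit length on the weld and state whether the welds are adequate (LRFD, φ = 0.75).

Total weld length L_w = 23.5 in. Treat welds as unit-width lines.
Centroid: x̄ = 2×5.5×2.75 / 23.5 = 1.287 in from the vertical weld.
Polar moment about centroid: J = I_x + I_y = [12.5³/12 + 2×5.5×6.25²] + [12.5×1.287² + 2(5.5³/12 + 5.5×1.463²)] = 664.4 in³.
Direct shear f_v = P/L_w = 131 / 23.5 = 5.574 kip/in (vertical).
Torsion M = P·e = 131 × 9.5 = 1244.5 kip·in.
Critical point at (x, y) = (4.213, 6.25) from centroid. f_tx = M·y/J = 11.71 kip/in; f_ty = M·x/J = 7.891 kip/in.
Resultant f_max = √[f_tx² + (f_v + f_ty)²] = √[11.71² + (5.574 + 7.891)²] = 17.84 kip/in.
Capacity per unit length: φr_n = 0.75 × 0.6 × 100 × (0.707 × 0.75) = 23.86 kip/in.
17.84 ≤ 23.86 → adequate.

f_max ≈ 17.8 kip/in; adequate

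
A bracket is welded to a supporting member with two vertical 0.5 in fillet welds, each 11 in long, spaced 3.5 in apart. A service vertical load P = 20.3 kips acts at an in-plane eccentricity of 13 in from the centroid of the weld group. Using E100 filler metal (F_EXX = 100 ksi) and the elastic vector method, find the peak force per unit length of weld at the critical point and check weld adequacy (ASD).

Total weld length L_w = 22 in. Treat welds as unit-width lines.
Polar moment about centroid: J = 2[d³/12 + d(b/2)²] = 2[11³/12 + 11×1.75²] = 289.2 in³.
Direct shear f_v = P/L_w = 20.3 / 22 = 0.9227 kip/in (vertical).
Torsion M = P·e = 20.3 × 13 = 263.9 kip·in.
Critical point at (x, y) = (1.75, 5.5) from centroid. f_tx = M·y/J = 5.019 kip/in; f_ty = M·x/J = 1.597 kip/in.
Resultant f_max = √[f_tx² + (f_v + f_ty)²] = √[5.019² + (0.9227 + 1.597)²] = 5.616 kip/in.
Capacity per unit length: r_n/Ω = (1/2.0) × 0.6 × 100 × (0.707 × 0.5) = 10.6 kip/in.
5.616 ≤ 10.6 → adequate.

f_max ≈ 5.62 kip/in; adequate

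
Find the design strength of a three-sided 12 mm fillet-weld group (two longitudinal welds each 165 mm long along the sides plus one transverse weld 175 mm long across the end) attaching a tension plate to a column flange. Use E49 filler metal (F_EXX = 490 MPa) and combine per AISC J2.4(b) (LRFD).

φR_n ≈ 1020 kN

t_e = 0.707 × 12 = 8.484 mm.
R_nwl = 0.6 × 490 × 8.484 × 330 × 10⁻³ = 823.1 kN (longitudinal, 2 welds).
R_nwt = 0.6 × 490 × 8.484 × 175 × 10⁻³ = 436.5 kN (transverse, base value).
(i) R_nwl + R_nwt = 1260 kN; (ii) 0.85 R_nwl + 1.5 R_nwt = 1354 kN.
R_n = max = 1354 kN [governs: (ii)]; φR_n = 1016 kN.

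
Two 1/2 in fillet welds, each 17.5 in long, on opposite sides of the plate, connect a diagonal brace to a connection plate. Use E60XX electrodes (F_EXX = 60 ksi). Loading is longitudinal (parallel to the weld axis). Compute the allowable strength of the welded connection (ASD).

R_n/Ω ≈ 223 kips

Effective throat t_e = 0.707 × 0.5 = 0.3535 in.
Total length L = 35 in; A_we = 0.3535 × 35 = 12.37 in².
F_nw = 0.6 F_EXX = 0.6 × 60 = 36 ksi.
R_n = 36 × 12.37 = 445.4 kips; R_n/Ω = 445.4/2.0 = 222.7 kips.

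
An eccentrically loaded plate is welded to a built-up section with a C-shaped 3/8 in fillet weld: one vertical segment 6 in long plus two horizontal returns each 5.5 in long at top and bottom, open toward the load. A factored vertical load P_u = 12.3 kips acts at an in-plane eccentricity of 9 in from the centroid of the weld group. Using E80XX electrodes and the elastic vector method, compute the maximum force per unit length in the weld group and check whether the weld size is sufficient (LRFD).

E80XX → F_EXX = 80 ksi.
Total weld length L_w = 17 in. Treat welds as unit-width lines.
Centroid: x̄ = 2×5.5×2.75 / 17 = 1.779 in from the vertical weld.
Polar moment about centroid: J = I_x + I_y = [6³/12 + 2×5.5×3²] + [6×1.779² + 2(5.5³/12 + 5.5×0.9706²)] = 174.1 in³.
Direct shear f_v = P/L_w = 12.3 / 17 = 0.7235 kip/in (vertical).
Torsion M = P·e = 12.3 × 9 = 110.7 kip·in.
Critical point at (x, y) = (3.721, 3) from centroid. f_tx = M·y/J = 1.908 kip/in; f_ty = M·x/J = 2.366 kip/in.
Resultant f_max = √[f_tx² + (f_v + f_ty)²] = √[1.908² + (0.7235 + 2.366)²] = 3.631 kip/in.
Capacity per unit length: φr_n = 0.75 × 0.6 × 80 × (0.707 × 0.375) = 9.544 kip/in.
3.631 ≤ 9.544 → adequate.

f_max ≈ 3.63 kip/in; adequate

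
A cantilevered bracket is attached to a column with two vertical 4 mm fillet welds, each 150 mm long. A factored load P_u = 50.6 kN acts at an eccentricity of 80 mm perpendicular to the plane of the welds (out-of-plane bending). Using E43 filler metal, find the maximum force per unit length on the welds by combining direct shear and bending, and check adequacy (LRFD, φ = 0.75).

f_max ≈ 565 N/mm; NOT adequate

E43XX → F_EXX = 430 MPa.
L_w = 2 × 150 = 300 mm; section modulus (unit throat) S = 2 × L²/6 = 7500 mm².
Direct shear f_v = P/L_w = 50.6×10³/300 = 168.7 N/mm.
Moment M = P × e = 50.6×10³ × 80 = 4048000 N·mm; bending f_b = M/S = 539.7 N/mm.
f_max = √(f_v² + f_b²) = √(168.7² + 539.7²) = 565.5 N/mm.
φr_n = 0.75 × 0.6 × 430 × (0.707 × 4) = 547.2 N/mm → NOT adequate.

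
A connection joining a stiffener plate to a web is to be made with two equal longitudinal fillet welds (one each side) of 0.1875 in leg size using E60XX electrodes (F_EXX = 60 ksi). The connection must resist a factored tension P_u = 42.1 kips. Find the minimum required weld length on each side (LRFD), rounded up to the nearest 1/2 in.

Throat t_e = 0.707 × 0.1875 = 0.1326 in.
φr_n = 0.75 × 0.6 × 60 × 0.1326 = 3.579 kips/in.
L_req = P_u / φr_n = 42.1 / 3.579 = 11.76 in total.
Per side: 11.76 / 2 = 5.881 in.
Round up → use L = 6 in on each side.

L = 6 in on each side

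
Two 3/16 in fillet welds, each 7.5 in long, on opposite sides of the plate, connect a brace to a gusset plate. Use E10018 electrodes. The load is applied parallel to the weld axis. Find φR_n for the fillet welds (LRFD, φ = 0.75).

E100XX → F_EXX = 100 ksi.
Effective throat t_e = 0.707 × 0.1875 = 0.1326 in.
Total length L = 15 in; A_we = 0.1326 × 15 = 1.988 in².
F_nw = 0.6 F_EXX = 0.6 × 100 = 60 ksi.
φR_n = 0.75 × 60 × 1.988 = 89.48 kip.

φR_n ≈ 89.5 kip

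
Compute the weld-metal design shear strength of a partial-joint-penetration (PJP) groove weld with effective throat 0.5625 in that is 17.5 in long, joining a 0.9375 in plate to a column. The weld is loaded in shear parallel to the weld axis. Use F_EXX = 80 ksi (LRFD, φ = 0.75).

Effective throat (given) t_e = 0.5625 in.
A_we = 0.5625 × 17.5 = 9.844 in².
F_nw = 0.6 F_EXX = 48 ksi.
φR_n = 0.75 × 48 × 9.844 = 354.4 kip.

φR_n ≈ 354 kip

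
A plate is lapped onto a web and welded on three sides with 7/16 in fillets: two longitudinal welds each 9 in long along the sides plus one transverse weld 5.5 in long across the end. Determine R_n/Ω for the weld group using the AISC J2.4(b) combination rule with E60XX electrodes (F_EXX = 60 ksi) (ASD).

t_e = 0.707 × 0.4375 = 0.3093 in.
R_nwl = 0.6 × 60 × 0.3093 × 18 = 200.4 kip (longitudinal, 2 welds).
R_nwt = 0.6 × 60 × 0.3093 × 5.5 = 61.24 kip (transverse, base value).
(i) R_nwl + R_nwt = 261.7 kip; (ii) 0.85 R_nwl + 1.5 R_nwt = 262.2 kip.
R_n = max = 262.2 kip [governs: (ii)]; R_n/Ω = 131.1 kip.

R_n/Ω ≈ 131 kip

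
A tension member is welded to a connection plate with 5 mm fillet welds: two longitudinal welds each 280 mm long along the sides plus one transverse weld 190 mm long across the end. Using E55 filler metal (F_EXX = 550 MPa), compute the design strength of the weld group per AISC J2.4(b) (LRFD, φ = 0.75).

t_e = 0.707 × 5 = 3.535 mm.
R_nwl = 0.6 × 550 × 3.535 × 560 × 10⁻³ = 653.3 kN (longitudinal, 2 welds).
R_nwt = 0.6 × 550 × 3.535 × 190 × 10⁻³ = 221.6 kN (transverse, base value).
(i) R_nwl + R_nwt = 874.9 kN; (ii) 0.85 R_nwl + 1.5 R_nwt = 887.7 kN.
R_n = max = 887.7 kN [governs: (ii)]; φR_n = 665.8 kN.

φR_n ≈ 666 kN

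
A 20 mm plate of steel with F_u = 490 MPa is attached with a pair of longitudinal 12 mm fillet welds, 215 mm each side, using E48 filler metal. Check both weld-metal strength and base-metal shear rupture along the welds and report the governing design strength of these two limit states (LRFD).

E48XX → F_EXX = 480 MPa.
t_e = 0.707 × 12 = 8.484 mm; L = 430 mm.
Weld metal: φR_n = 0.75 × 0.6 × 480 × 8.484 × 430 × 10⁻³ = 788 kN.
Base metal (shear rupture): φR_n = 0.75 × 0.6 × 490 × 20 × 430 × 10⁻³ = 1896 kN.
Governing: weld metal.

φR_n ≈ 788 kN (weld metal governs)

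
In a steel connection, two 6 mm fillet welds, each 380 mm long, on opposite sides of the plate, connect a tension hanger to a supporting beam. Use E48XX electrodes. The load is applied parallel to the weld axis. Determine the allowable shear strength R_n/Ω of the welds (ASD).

E48XX → F_EXX = 480 MPa.
Effective throat t_e = 0.707 × 6 = 4.242 mm.
Total length L = 760 mm; A_we = 4.242 × 760 = 3224 mm².
F_nw = 0.6 F_EXX = 0.6 × 480 = 288 MPa.
R_n = 288 × 3224 × 10⁻³ = 928.5 kN; R_n/Ω = 928.5/2.0 = 464.2 kN.

R_n/Ω ≈ 464 kN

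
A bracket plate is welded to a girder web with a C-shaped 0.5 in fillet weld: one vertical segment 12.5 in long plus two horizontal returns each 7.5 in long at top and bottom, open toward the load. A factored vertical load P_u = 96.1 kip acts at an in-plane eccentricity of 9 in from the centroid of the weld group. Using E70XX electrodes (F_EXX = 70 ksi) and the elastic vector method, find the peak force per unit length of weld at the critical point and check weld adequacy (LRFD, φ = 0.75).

f_max ≈ 10.5 kip/in; adequate

Total weld length L_w = 27.5 in. Treat welds as unit-width lines.
Centroid: x̄ = 2×7.5×3.75 / 27.5 = 2.045 in from the vertical weld.
Polar moment about centroid: J = I_x + I_y = [12.5³/12 + 2×7.5×6.25²] + [12.5×2.045² + 2(7.5³/12 + 7.5×1.705²)] = 914.9 in³.
Direct shear f_v = P/L_w = 96.1 / 27.5 = 3.495 kip/in (vertical).
Torsion M = P·e = 96.1 × 9 = 864.9 kip·in.
Critical point at (x, y) = (5.455, 6.25) from centroid. f_tx = M·y/J = 5.908 kip/in; f_ty = M·x/J = 5.157 kip/in.
Resultant f_max = √[f_tx² + (f_v + f_ty)²] = √[5.908² + (3.495 + 5.157)²] = 10.48 kip/in.
Capacity per unit length: φr_n = 0.75 × 0.6 × 70 × (0.707 × 0.5) = 11.14 kip/in.
10.48 ≤ 11.14 → adequate.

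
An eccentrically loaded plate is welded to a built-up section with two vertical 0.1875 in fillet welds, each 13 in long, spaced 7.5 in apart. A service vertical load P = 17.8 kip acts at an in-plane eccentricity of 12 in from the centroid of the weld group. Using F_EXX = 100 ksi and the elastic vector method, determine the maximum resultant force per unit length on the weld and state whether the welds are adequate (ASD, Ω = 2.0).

f_max ≈ 2.6 kip/in; adequate

Total weld length L_w = 26 in. Treat welds as unit-width lines.
Polar moment about centroid: J = 2[d³/12 + d(b/2)²] = 2[13³/12 + 13×3.75²] = 731.8 in³.
Direct shear f_v = P/L_w = 17.8 / 26 = 0.6846 kip/in (vertical).
Torsion M = P·e = 17.8 × 12 = 213.6 kip·in.
Critical point at (x, y) = (3.75, 6.5) from centroid. f_tx = M·y/J = 1.897 kip/in; f_ty = M·x/J = 1.095 kip/in.
Resultant f_max = √[f_tx² + (f_v + f_ty)²] = √[1.897² + (0.6846 + 1.095)²] = 2.601 kip/in.
Capacity per unit length: r_n/Ω = (1/2.0) × 0.6 × 100 × (0.707 × 0.1875) = 3.977 kip/in.
2.601 ≤ 3.977 → adequate.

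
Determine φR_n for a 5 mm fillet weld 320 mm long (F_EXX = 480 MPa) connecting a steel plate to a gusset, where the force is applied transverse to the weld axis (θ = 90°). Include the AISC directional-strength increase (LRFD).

φR_n ≈ 367 kN

t_e = 0.707 × 5 = 3.535 mm; A_we = 3.535 × 320 = 1131 mm².
Directional factor: 1.0 + 0.5 sin^1.5(90°) = 1.5.
F_nw = 0.6 × 480 × 1.5 = 432 MPa.
φR_n = 0.75 × 432 × 1131 × 10⁻³ = 366.5 kN.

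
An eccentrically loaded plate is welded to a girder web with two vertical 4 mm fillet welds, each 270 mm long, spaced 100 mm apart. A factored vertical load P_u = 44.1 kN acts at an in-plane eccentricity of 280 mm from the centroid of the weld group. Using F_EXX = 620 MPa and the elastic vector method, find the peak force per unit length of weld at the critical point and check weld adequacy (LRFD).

Total weld length L_w = 540 mm. Treat welds as unit-width lines.
Polar moment about centroid: J = 2[d³/12 + d(b/2)²] = 2[270³/12 + 270×50²] = 4630000 mm³.
Direct shear f_v = P/L_w = 44.1×10³ / 540 = 81.67 N/mm (vertical).
Torsion M = P·e = 44.1×10³ × 280 = 12348000 N·mm.
Critical point at (x, y) = (50, 135) from centroid. f_tx = M·y/J = 360 N/mm; f_ty = M·x/J = 133.3 N/mm.
Resultant f_max = √[f_tx² + (f_v + f_ty)²] = √[360² + (81.67 + 133.3)²] = 419.3 N/mm.
Capacity per unit length: φr_n = 0.75 × 0.6 × 620 × (0.707 × 4) = 789 N/mm.
419.3 ≤ 789 → adequate.

f_max ≈ 419 N/mm; adequate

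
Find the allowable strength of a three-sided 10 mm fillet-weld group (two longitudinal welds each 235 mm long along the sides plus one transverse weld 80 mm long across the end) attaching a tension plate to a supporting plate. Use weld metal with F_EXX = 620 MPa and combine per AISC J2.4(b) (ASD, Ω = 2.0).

t_e = 0.707 × 10 = 7.07 mm.
R_nwl = 0.6 × 620 × 7.07 × 470 × 10⁻³ = 1236 kN (longitudinal, 2 welds).
R_nwt = 0.6 × 620 × 7.07 × 80 × 10⁻³ = 210.4 kN (transverse, base value).
(i) R_nwl + R_nwt = 1447 kN; (ii) 0.85 R_nwl + 1.5 R_nwt = 1366 kN.
R_n = max = 1447 kN [governs: (i)]; R_n/Ω = 723.3 kN.

R_n/Ω ≈ 723 kN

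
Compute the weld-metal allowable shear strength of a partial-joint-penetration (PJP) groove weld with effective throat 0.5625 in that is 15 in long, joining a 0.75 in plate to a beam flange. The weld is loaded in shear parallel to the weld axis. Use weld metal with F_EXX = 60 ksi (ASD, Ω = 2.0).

Effective throat (given) t_e = 0.5625 in.
A_we = 0.5625 × 15 = 8.438 in².
F_nw = 0.6 F_EXX = 36 ksi.
R_n/Ω = (36 × 8.438) / 2.0 = 151.9 kips.

R_n/Ω ≈ 152 kips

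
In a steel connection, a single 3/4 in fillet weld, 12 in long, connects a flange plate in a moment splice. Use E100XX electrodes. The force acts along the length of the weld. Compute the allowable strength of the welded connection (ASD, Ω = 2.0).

E100XX → F_EXX = 100 ksi.
Effective throat t_e = 0.707 × 0.75 = 0.5302 in.
Total length L = 12 in; A_we = 0.5302 × 12 = 6.363 in².
F_nw = 0.6 F_EXX = 0.6 × 100 = 60 ksi.
R_n = 60 × 6.363 = 381.8 kips; R_n/Ω = 381.8/2.0 = 190.9 kips.

R_n/Ω ≈ 191 kips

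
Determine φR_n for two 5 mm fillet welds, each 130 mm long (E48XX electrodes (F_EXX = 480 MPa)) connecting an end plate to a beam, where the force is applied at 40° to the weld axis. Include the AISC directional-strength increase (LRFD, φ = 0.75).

t_e = 0.707 × 5 = 3.535 mm; A_we = 3.535 × 260 = 919.1 mm².
Directional factor: 1.0 + 0.5 sin^1.5(40°) = 1.258.
F_nw = 0.6 × 480 × 1.258 = 362.2 MPa.
φR_n = 0.75 × 362.2 × 919.1 × 10⁻³ = 249.7 kN.

φR_n ≈ 250 kN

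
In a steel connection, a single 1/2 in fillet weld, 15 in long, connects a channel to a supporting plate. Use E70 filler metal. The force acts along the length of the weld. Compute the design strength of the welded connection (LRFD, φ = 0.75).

φR_n ≈ 167 kip

E70XX → F_EXX = 70 ksi.
Effective throat t_e = 0.707 × 0.5 = 0.3535 in.
Total length L = 15 in; A_we = 0.3535 × 15 = 5.302 in².
F_nw = 0.6 F_EXX = 0.6 × 70 = 42 ksi.
φR_n = 0.75 × 42 × 5.302 = 167 kip.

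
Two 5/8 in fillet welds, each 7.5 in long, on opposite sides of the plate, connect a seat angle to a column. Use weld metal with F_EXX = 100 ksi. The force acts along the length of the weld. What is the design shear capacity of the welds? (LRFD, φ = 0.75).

φR_n ≈ 298 kips

Effective throat t_e = 0.707 × 0.625 = 0.4419 in.
Total length L = 15 in; A_we = 0.4419 × 15 = 6.628 in².
F_nw = 0.6 F_EXX = 0.6 × 100 = 60 ksi.
φR_n = 0.75 × 60 × 6.628 = 298.3 kips.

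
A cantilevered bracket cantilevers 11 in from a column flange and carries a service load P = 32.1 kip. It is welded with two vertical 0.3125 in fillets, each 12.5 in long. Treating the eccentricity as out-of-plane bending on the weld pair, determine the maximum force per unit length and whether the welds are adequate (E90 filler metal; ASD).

f_max ≈ 6.9 kip/in; NOT adequate

E90XX → F_EXX = 90 ksi.
L_w = 2 × 12.5 = 25 in; section modulus (unit throat) S = 2 × L²/6 = 52.08 in².
Direct shear f_v = P/L_w = 32.1/25 = 1.284 kip/in.
Moment M = P × e = 32.1 × 11 = 353.1 kip·in; bending f_b = M/S = 6.78 kip/in.
f_max = √(f_v² + f_b²) = √(1.284² + 6.78²) = 6.9 kip/in.
r_n/Ω = (1/2.0) × 0.6 × 90 × (0.707 × 0.3125) = 5.965 kip/in → NOT adequate.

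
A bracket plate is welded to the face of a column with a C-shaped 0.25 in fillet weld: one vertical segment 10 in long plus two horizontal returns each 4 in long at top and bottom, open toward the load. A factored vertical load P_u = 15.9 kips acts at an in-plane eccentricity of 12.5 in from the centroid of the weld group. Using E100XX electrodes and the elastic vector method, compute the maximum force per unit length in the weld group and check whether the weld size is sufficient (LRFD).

f_max ≈ 4.29 kip/in; adequate

E100XX → F_EXX = 100 ksi.
Total weld length L_w = 18 in. Treat welds as unit-width lines.
Centroid: x̄ = 2×4×2 / 18 = 0.8889 in from the vertical weld.
Polar moment about centroid: J = I_x + I_y = [10³/12 + 2×4×5²] + [10×0.8889² + 2(4³/12 + 4×1.111²)] = 311.8 in³.
Direct shear f_v = P/L_w = 15.9 / 18 = 0.8833 kip/in (vertical).
Torsion M = P·e = 15.9 × 12.5 = 198.75 kip·in.
Critical point at (x, y) = (3.111, 5) from centroid. f_tx = M·y/J = 3.187 kip/in; f_ty = M·x/J = 1.983 kip/in.
Resultant f_max = √[f_tx² + (f_v + f_ty)²] = √[3.187² + (0.8833 + 1.983)²] = 4.287 kip/in.
Capacity per unit length: φr_n = 0.75 × 0.6 × 100 × (0.707 × 0.25) = 7.954 kip/in.
4.287 ≤ 7.954 → adequate.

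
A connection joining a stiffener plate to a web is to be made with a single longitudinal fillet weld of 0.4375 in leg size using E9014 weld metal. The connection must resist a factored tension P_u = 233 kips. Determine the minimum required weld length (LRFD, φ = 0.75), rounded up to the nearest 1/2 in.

L = 19 in

E90XX → F_EXX = 90 ksi.
Throat t_e = 0.707 × 0.4375 = 0.3093 in.
φr_n = 0.75 × 0.6 × 90 × 0.3093 = 12.53 kips/in.
L_req = P_u / φr_n = 233 / 12.53 = 18.6 in total.
Round up → use L = 19 in.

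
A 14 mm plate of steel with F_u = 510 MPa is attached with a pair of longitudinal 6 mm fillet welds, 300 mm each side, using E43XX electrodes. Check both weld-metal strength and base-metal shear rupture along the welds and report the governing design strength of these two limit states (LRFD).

φR_n ≈ 492 kN (weld metal governs)

E43XX → F_EXX = 430 MPa.
t_e = 0.707 × 6 = 4.242 mm; L = 600 mm.
Weld metal: φR_n = 0.75 × 0.6 × 430 × 4.242 × 600 × 10⁻³ = 492.5 kN.
Base metal (shear rupture): φR_n = 0.75 × 0.6 × 510 × 14 × 600 × 10⁻³ = 1928 kN.
Governing: weld metal.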